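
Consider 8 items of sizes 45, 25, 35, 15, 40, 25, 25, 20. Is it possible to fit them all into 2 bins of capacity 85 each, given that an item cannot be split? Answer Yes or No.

No

Total = 230; ⌈230/85⌉ = 3.
At least 3 bins are required, but only 2 are allowed.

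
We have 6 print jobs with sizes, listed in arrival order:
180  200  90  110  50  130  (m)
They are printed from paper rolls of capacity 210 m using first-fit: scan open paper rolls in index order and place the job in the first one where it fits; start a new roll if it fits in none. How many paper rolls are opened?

  180 → roll 1 (new)  [load 180/210]
  200 → roll 2 (new)  [load 200/210]
  90 → roll 3 (new)  [load 90/210]
  110 → roll 3  [load 200/210]
  50 → roll 4 (new)  [load 50/210]
  130 → roll 4  [load 180/210]
4 paper rolls opened.

4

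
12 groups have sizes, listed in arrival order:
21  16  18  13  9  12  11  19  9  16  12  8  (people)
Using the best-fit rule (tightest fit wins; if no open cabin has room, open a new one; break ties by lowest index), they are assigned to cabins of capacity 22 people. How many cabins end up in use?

  21 → cabin 1 (new)  [load 21/22]
  16 → cabin 2 (new)  [load 16/22]
  18 → cabin 3 (new)  [load 18/22]
  13 → cabin 4 (new)  [load 13/22]
  9 → cabin 4  [load 22/22]
  12 → cabin 5 (new)  [load 12/22]
  11 → cabin 6 (new)  [load 11/22]
  19 → cabin 7 (new)  [load 19/22]
  9 → cabin 5  [load 21/22]
  16 → cabin 8 (new)  [load 16/22]
  12 → cabin 9 (new)  [load 12/22]
  8 → cabin 9  [load 20/22]
9 cabins opened.

9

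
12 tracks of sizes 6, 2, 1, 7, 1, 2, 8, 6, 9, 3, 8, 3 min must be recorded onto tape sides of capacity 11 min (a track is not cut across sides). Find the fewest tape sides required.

6

Total = 9 + 8 + 8 + 7 + 6 + 6 + 3 + 3 + 2 + 2 + 1 + 1 = 56 min.
Lower bound: ⌈56/11⌉ = 6 tape sides.
A packing using 6 tape sides:
  side 1: 9 + 2 = 11
  side 2: 8 + 3 = 11
  side 3: 8 + 3 = 11
  side 4: 7 + 2 + 1 + 1 = 11
  side 5: 6 = 6
  side 6: 6 = 6
This matches the lower bound, so 6 is optimal.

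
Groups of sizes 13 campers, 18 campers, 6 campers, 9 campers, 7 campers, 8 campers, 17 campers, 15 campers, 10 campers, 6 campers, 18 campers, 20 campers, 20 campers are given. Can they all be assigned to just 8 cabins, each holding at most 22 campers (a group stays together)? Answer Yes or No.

Total = 167 campers; ⌈167/22⌉ = 8.
The bound of 8 does not rule out 8, but exhaustive search shows no assignment into 8 cabins of capacity 22 campers exists — the minimum is 9.

No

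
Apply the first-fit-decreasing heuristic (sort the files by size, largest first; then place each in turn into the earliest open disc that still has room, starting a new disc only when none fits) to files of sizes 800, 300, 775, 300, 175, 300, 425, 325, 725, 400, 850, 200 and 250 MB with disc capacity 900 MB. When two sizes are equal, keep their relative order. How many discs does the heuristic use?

7

Sorted descending: 850, 800, 775, 725, 425, 400, 325, 300, 300, 300, 250, 200, 175.
  850 → disc 1 (new)  [load 850/900]
  800 → disc 2 (new)  [load 800/900]
  775 → disc 3 (new)  [load 775/900]
  725 → disc 4 (new)  [load 725/900]
  425 → disc 5 (new)  [load 425/900]
  400 → disc 5  [load 825/900]
  325 → disc 6 (new)  [load 325/900]
  300 → disc 6  [load 625/900]
  300 → disc 7 (new)  [load 300/900]
  300 → disc 7  [load 600/900]
  250 → disc 6  [load 875/900]
  200 → disc 7  [load 800/900]
  175 → disc 4  [load 900/900]
7 discs opened.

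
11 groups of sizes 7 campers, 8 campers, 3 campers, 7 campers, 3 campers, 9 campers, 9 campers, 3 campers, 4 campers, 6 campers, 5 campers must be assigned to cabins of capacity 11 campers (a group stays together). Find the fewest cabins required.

Total = 9 + 9 + 8 + 7 + 7 + 6 + 5 + 4 + 3 + 3 + 3 = 64 campers.
Lower bound: ⌈64/11⌉ = 6 cabins.
A packing using 7 cabins:
  cabin 1: 9 = 9
  cabin 2: 9 = 9
  cabin 3: 8 + 3 = 11
  cabin 4: 7 + 4 = 11
  cabin 5: 7 + 3 = 10
  cabin 6: 6 + 5 = 11
  cabin 7: 3 = 3
No arrangement into 6 cabins stays within capacity, so 7 is optimal.

7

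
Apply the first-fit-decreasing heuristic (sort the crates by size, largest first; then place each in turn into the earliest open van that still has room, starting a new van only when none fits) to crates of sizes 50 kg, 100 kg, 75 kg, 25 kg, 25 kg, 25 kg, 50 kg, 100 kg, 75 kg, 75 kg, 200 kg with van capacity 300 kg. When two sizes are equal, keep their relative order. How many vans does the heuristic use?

3

Sorted descending: 200, 100, 100, 75, 75, 75, 50, 50, 25, 25, 25.
  200 → van 1 (new)  [load 200/300]
  100 → van 1  [load 300/300]
  100 → van 2 (new)  [load 100/300]
  75 → van 2  [load 175/300]
  75 → van 2  [load 250/300]
  75 → van 3 (new)  [load 75/300]
  50 → van 2  [load 300/300]
  50 → van 3  [load 125/300]
  25 → van 3  [load 150/300]
  25 → van 3  [load 175/300]
  25 → van 3  [load 200/300]
3 vans opened.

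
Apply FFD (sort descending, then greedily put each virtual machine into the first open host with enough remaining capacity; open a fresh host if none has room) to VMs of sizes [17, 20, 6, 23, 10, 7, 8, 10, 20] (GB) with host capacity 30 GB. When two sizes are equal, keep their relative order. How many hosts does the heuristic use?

Sorted descending: 23, 20, 20, 17, 10, 10, 8, 7, 6.
  23 → host 1 (new)  [load 23/30]
  20 → host 2 (new)  [load 20/30]
  20 → host 3 (new)  [load 20/30]
  17 → host 4 (new)  [load 17/30]
  10 → host 2  [load 30/30]
  10 → host 3  [load 30/30]
  8 → host 4  [load 25/30]
  7 → host 1  [load 30/30]
  6 → host 5 (new)  [load 6/30]
5 hosts opened.

5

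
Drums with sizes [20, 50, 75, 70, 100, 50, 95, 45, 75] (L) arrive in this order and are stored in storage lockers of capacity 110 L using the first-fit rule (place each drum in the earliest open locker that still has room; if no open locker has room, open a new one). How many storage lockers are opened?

  20 → locker 1 (new)  [load 20/110]
  50 → locker 1  [load 70/110]
  75 → locker 2 (new)  [load 75/110]
  70 → locker 3 (new)  [load 70/110]
  100 → locker 4 (new)  [load 100/110]
  50 → locker 5 (new)  [load 50/110]
  95 → locker 6 (new)  [load 95/110]
  45 → locker 5  [load 95/110]
  75 → locker 7 (new)  [load 75/110]
7 storage lockers opened.

7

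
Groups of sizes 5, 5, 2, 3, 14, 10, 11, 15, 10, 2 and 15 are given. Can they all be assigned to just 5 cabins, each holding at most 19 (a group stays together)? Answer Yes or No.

Total = 92; ⌈92/19⌉ = 5.
6 groups each exceed half the capacity and cannot share a cabin, forcing at least 6 cabins.
At least 6 cabins are required, but only 5 are allowed.

No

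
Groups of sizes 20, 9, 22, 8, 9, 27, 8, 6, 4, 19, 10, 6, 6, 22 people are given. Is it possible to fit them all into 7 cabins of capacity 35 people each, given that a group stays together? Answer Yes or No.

Yes

A valid assignment using 6 cabins:
  cabin 1: 27 + 8 = 35
  cabin 2: 22 + 10 = 32
  cabin 3: 22 + 9 + 4 = 35
  cabin 4: 20 + 9 + 6 = 35
  cabin 5: 19 + 8 + 6 = 33
  cabin 6: 6 = 6
That uses only 6 ≤ 7, so 7 cabins are enough.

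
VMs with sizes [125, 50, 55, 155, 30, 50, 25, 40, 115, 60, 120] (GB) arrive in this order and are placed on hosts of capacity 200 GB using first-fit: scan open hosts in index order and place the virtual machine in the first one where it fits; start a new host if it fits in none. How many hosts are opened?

5

  125 → host 1 (new)  [load 125/200]
  50 → host 1  [load 175/200]
  55 → host 2 (new)  [load 55/200]
  155 → host 3 (new)  [load 155/200]
  30 → host 2  [load 85/200]
  50 → host 2  [load 135/200]
  25 → host 1  [load 200/200]
  40 → host 2  [load 175/200]
  115 → host 4 (new)  [load 115/200]
  60 → host 4  [load 175/200]
  120 → host 5 (new)  [load 120/200]
5 hosts opened.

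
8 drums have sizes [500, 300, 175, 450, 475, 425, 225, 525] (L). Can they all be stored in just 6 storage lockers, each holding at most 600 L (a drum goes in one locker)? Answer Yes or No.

Yes

A valid assignment using 6 storage lockers:
  locker 1: 525 = 525
  locker 2: 500 = 500
  locker 3: 475 = 475
  locker 4: 450 = 450
  locker 5: 425 + 175 = 600
  locker 6: 300 + 225 = 525
Every load is within 600 L, so 6 storage lockers suffice.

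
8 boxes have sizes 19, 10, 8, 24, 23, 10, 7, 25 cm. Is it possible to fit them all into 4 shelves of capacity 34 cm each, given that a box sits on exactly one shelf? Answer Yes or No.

Yes

A valid assignment using 4 shelves:
  shelf 1: 25 + 8 = 33
  shelf 2: 24 + 10 = 34
  shelf 3: 23 + 10 = 33
  shelf 4: 19 + 7 = 26
Every load is within 34 cm, so 4 shelves suffice.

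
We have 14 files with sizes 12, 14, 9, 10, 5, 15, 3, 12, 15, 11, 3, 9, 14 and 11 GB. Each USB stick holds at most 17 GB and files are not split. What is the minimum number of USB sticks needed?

11

Total = 15 + 15 + 14 + 14 + 12 + 12 + 11 + 11 + 10 + 9 + 9 + 5 + 3 + 3 = 143 GB.
Lower bound: ⌈143/17⌉ = 9 USB sticks.
Also, 11 files each exceed 17/2 GB, and no two of those can share a USB stick, so at least 11 USB sticks are needed.
A packing using 11 USB sticks:
  USB stick 1: 15 = 15
  USB stick 2: 15 = 15
  USB stick 3: 14 + 3 = 17
  USB stick 4: 14 + 3 = 17
  USB stick 5: 12 + 5 = 17
  USB stick 6: 12 = 12
  USB stick 7: 11 = 11
  USB stick 8: 11 = 11
  USB stick 9: 10 = 10
  USB stick 10: 9 = 9
  USB stick 11: 9 = 9
This matches the lower bound, so 11 is optimal.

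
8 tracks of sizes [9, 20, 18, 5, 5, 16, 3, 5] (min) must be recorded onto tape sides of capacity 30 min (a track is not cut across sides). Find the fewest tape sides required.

3

Total = 20 + 18 + 16 + 9 + 5 + 5 + 5 + 3 = 81 min.
Lower bound: ⌈81/30⌉ = 3 tape sides.
A packing using 3 tape sides:
  side 1: 20 + 9 = 29
  side 2: 18 + 5 + 5 = 28
  side 3: 16 + 5 + 3 = 24
This matches the lower bound, so 3 is optimal.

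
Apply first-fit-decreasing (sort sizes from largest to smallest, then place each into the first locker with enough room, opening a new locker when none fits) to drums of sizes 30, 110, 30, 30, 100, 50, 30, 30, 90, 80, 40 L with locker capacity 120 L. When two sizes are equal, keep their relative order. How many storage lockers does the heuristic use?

Sorted descending: 110, 100, 90, 80, 50, 40, 30, 30, 30, 30, 30.
  110 → locker 1 (new)  [load 110/120]
  100 → locker 2 (new)  [load 100/120]
  90 → locker 3 (new)  [load 90/120]
  80 → locker 4 (new)  [load 80/120]
  50 → locker 5 (new)  [load 50/120]
  40 → locker 4  [load 120/120]
  30 → locker 3  [load 120/120]
  30 → locker 5  [load 80/120]
  30 → locker 5  [load 110/120]
  30 → locker 6 (new)  [load 30/120]
  30 → locker 6  [load 60/120]
6 storage lockers opened.

6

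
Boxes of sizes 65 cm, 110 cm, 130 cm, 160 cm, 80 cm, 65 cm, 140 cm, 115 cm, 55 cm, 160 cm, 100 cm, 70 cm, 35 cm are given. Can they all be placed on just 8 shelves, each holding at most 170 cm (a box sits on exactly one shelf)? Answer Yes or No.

No

Total = 1285 cm; ⌈1285/170⌉ = 8.
The bound of 8 does not rule out 8, but exhaustive search shows no assignment into 8 shelves of capacity 170 cm exists — the minimum is 9.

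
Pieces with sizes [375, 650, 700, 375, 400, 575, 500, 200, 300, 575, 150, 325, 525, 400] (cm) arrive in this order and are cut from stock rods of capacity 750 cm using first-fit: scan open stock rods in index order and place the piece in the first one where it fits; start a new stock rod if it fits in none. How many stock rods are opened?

  375 → stock rod 1 (new)  [load 375/750]
  650 → stock rod 2 (new)  [load 650/750]
  700 → stock rod 3 (new)  [load 700/750]
  375 → stock rod 1  [load 750/750]
  400 → stock rod 4 (new)  [load 400/750]
  575 → stock rod 5 (new)  [load 575/750]
  500 → stock rod 6 (new)  [load 500/750]
  200 → stock rod 4  [load 600/750]
  300 → stock rod 7 (new)  [load 300/750]
  575 → stock rod 8 (new)  [load 575/750]
  150 → stock rod 4  [load 750/750]
  325 → stock rod 7  [load 625/750]
  525 → stock rod 9 (new)  [load 525/750]
  400 → stock rod 10 (new)  [load 400/750]
10 stock rods opened.

10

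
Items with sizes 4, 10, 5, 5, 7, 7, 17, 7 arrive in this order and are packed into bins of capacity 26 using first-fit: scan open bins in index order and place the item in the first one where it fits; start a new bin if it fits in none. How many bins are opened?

  4 → bin 1 (new)  [load 4/26]
  10 → bin 1  [load 14/26]
  5 → bin 1  [load 19/26]
  5 → bin 1  [load 24/26]
  7 → bin 2 (new)  [load 7/26]
  7 → bin 2  [load 14/26]
  17 → bin 3 (new)  [load 17/26]
  7 → bin 2  [load 21/26]
3 bins opened.

3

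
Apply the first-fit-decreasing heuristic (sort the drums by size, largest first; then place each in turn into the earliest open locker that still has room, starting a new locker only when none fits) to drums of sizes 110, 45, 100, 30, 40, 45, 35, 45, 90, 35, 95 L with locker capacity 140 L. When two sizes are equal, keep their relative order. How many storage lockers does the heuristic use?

Sorted descending: 110, 100, 95, 90, 45, 45, 45, 40, 35, 35, 30.
  110 → locker 1 (new)  [load 110/140]
  100 → locker 2 (new)  [load 100/140]
  95 → locker 3 (new)  [load 95/140]
  90 → locker 4 (new)  [load 90/140]
  45 → locker 3  [load 140/140]
  45 → locker 4  [load 135/140]
  45 → locker 5 (new)  [load 45/140]
  40 → locker 2  [load 140/140]
  35 → locker 5  [load 80/140]
  35 → locker 5  [load 115/140]
  30 → locker 1  [load 140/140]
5 storage lockers opened.

5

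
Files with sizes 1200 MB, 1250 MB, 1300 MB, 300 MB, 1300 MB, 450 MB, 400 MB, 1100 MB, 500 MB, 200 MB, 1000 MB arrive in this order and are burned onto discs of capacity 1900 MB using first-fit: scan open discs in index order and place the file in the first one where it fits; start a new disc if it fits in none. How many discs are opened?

6

  1200 → disc 1 (new)  [load 1200/1900]
  1250 → disc 2 (new)  [load 1250/1900]
  1300 → disc 3 (new)  [load 1300/1900]
  300 → disc 1  [load 1500/1900]
  1300 → disc 4 (new)  [load 1300/1900]
  450 → disc 2  [load 1700/1900]
  400 → disc 1  [load 1900/1900]
  1100 → disc 5 (new)  [load 1100/1900]
  500 → disc 3  [load 1800/1900]
  200 → disc 2  [load 1900/1900]
  1000 → disc 6 (new)  [load 1000/1900]
6 discs opened.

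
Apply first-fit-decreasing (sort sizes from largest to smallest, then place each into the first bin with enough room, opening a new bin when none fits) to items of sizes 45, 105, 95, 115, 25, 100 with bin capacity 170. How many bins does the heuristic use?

Sorted descending: 115, 105, 100, 95, 45, 25.
  115 → bin 1 (new)  [load 115/170]
  105 → bin 2 (new)  [load 105/170]
  100 → bin 3 (new)  [load 100/170]
  95 → bin 4 (new)  [load 95/170]
  45 → bin 1  [load 160/170]
  25 → bin 2  [load 130/170]
4 bins opened.

4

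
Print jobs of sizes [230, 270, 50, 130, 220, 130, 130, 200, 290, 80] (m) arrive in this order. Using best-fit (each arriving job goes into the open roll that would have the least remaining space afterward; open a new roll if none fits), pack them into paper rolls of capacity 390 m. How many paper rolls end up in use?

5

  230 → roll 1 (new)  [load 230/390]
  270 → roll 2 (new)  [load 270/390]
  50 → roll 2  [load 320/390]
  130 → roll 1  [load 360/390]
  220 → roll 3 (new)  [load 220/390]
  130 → roll 3  [load 350/390]
  130 → roll 4 (new)  [load 130/390]
  200 → roll 4  [load 330/390]
  290 → roll 5 (new)  [load 290/390]
  80 → roll 5  [load 370/390]
5 paper rolls opened.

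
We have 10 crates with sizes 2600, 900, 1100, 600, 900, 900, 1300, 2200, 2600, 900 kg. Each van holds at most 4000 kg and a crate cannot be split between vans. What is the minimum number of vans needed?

4

Total = 2600 + 2600 + 2200 + 1300 + 1100 + 900 + 900 + 900 + 900 + 600 = 14000 kg.
Lower bound: ⌈14000/4000⌉ = 4 vans.
A packing using 4 vans:
  van 1: 2600 + 1300 = 3900
  van 2: 2600 + 1100 = 3700
  van 3: 2200 + 900 + 900 = 4000
  van 4: 900 + 900 + 600 = 2400
This matches the lower bound, so 4 is optimal.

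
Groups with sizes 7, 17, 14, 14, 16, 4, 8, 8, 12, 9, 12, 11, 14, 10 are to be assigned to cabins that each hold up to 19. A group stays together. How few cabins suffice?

Total = 17 + 16 + 14 + 14 + 14 + 12 + 12 + 11 + 10 + 9 + 8 + 8 + 7 + 4 = 156.
Lower bound: ⌈156/19⌉ = 9 cabins.
A packing using 10 cabins:
  cabin 1: 17 = 17
  cabin 2: 16 = 16
  cabin 3: 14 + 4 = 18
  cabin 4: 14 = 14
  cabin 5: 14 = 14
  cabin 6: 12 + 7 = 19
  cabin 7: 12 = 12
  cabin 8: 11 + 8 = 19
  cabin 9: 10 + 9 = 19
  cabin 10: 8 = 8
No arrangement into 9 cabins stays within capacity, so 10 is optimal.

10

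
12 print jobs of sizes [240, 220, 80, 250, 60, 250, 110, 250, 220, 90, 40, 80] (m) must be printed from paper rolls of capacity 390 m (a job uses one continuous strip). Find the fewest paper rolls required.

Total = 250 + 250 + 250 + 240 + 220 + 220 + 110 + 90 + 80 + 80 + 60 + 40 = 1890 m.
Lower bound: ⌈1890/390⌉ = 5 paper rolls.
Also, 6 print jobs each exceed 195 m, and no two of those can share a roll, so at least 6 paper rolls are needed.
A packing using 6 paper rolls:
  roll 1: 250 + 110 = 360
  roll 2: 250 + 90 + 40 = 380
  roll 3: 250 + 80 + 60 = 390
  roll 4: 240 + 80 = 320
  roll 5: 220 = 220
  roll 6: 220 = 220
This matches the lower bound, so 6 is optimal.

6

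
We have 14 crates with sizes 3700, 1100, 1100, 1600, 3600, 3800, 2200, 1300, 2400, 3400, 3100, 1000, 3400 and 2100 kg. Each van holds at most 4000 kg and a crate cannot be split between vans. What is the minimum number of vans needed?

Total = 3800 + 3700 + 3600 + 3400 + 3400 + 3100 + 2400 + 2200 + 2100 + 1600 + 1300 + 1100 + 1100 + 1000 = 33800 kg.
Lower bound: ⌈33800/4000⌉ = 9 vans.
A packing using 10 vans:
  van 1: 3800 = 3800
  van 2: 3700 = 3700
  van 3: 3600 = 3600
  van 4: 3400 = 3400
  van 5: 3400 = 3400
  van 6: 3100 = 3100
  van 7: 2400 + 1600 = 4000
  van 8: 2200 + 1300 = 3500
  van 9: 2100 + 1100 = 3200
  van 10: 1100 + 1000 = 2100
No arrangement into 9 vans stays within capacity, so 10 is optimal.

10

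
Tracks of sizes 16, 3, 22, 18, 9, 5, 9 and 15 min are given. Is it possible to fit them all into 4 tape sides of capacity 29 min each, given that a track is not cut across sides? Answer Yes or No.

A valid assignment using 4 tape sides:
  side 1: 22 + 5 = 27
  side 2: 18 + 9 = 27
  side 3: 16 + 9 + 3 = 28
  side 4: 15 = 15
Every load is within 29 min, so 4 tape sides suffice.

Yes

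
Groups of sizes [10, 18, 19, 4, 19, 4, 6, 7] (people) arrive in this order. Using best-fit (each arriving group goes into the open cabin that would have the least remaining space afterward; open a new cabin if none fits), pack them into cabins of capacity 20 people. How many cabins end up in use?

5

  10 → cabin 1 (new)  [load 10/20]
  18 → cabin 2 (new)  [load 18/20]
  19 → cabin 3 (new)  [load 19/20]
  4 → cabin 1  [load 14/20]
  19 → cabin 4 (new)  [load 19/20]
  4 → cabin 1  [load 18/20]
  6 → cabin 5 (new)  [load 6/20]
  7 → cabin 5  [load 13/20]
5 cabins opened.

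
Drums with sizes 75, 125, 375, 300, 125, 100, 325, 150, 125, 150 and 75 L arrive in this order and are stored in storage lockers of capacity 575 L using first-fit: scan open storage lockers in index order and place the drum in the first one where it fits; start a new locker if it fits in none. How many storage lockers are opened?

4

  75 → locker 1 (new)  [load 75/575]
  125 → locker 1  [load 200/575]
  375 → locker 1  [load 575/575]
  300 → locker 2 (new)  [load 300/575]
  125 → locker 2  [load 425/575]
  100 → locker 2  [load 525/575]
  325 → locker 3 (new)  [load 325/575]
  150 → locker 3  [load 475/575]
  125 → locker 4 (new)  [load 125/575]
  150 → locker 4  [load 275/575]
  75 → locker 3  [load 550/575]
4 storage lockers opened.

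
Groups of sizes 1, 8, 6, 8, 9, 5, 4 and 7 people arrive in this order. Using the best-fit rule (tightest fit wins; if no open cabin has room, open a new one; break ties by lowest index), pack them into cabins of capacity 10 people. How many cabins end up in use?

6

  1 → cabin 1 (new)  [load 1/10]
  8 → cabin 1  [load 9/10]
  6 → cabin 2 (new)  [load 6/10]
  8 → cabin 3 (new)  [load 8/10]
  9 → cabin 4 (new)  [load 9/10]
  5 → cabin 5 (new)  [load 5/10]
  4 → cabin 2  [load 10/10]
  7 → cabin 6 (new)  [load 7/10]
6 cabins opened.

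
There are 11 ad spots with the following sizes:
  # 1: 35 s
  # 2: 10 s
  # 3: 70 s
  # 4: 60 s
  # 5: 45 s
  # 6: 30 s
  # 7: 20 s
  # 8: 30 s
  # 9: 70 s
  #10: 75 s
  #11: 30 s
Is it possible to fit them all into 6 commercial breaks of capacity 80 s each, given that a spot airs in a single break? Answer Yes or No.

Total = 475 s; ⌈475/80⌉ = 6.
The bound of 6 does not rule out 6, but exhaustive search shows no assignment into 6 commercial breaks of capacity 80 s exists — the minimum is 7.

No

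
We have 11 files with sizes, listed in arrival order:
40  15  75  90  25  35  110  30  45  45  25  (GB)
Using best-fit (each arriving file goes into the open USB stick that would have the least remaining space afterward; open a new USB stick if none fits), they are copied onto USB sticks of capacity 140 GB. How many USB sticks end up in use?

  40 → USB stick 1 (new)  [load 40/140]
  15 → USB stick 1  [load 55/140]
  75 → USB stick 1  [load 130/140]
  90 → USB stick 2 (new)  [load 90/140]
  25 → USB stick 2  [load 115/140]
  35 → USB stick 3 (new)  [load 35/140]
  110 → USB stick 4 (new)  [load 110/140]
  30 → USB stick 4  [load 140/140]
  45 → USB stick 3  [load 80/140]
  45 → USB stick 3  [load 125/140]
  25 → USB stick 2  [load 140/140]
4 USB sticks opened.

4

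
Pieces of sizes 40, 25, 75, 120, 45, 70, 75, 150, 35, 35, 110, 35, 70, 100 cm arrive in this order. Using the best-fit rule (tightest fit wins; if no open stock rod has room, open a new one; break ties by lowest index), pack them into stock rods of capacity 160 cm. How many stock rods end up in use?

  40 → stock rod 1 (new)  [load 40/160]
  25 → stock rod 1  [load 65/160]
  75 → stock rod 1  [load 140/160]
  120 → stock rod 2 (new)  [load 120/160]
  45 → stock rod 3 (new)  [load 45/160]
  70 → stock rod 3  [load 115/160]
  75 → stock rod 4 (new)  [load 75/160]
  150 → stock rod 5 (new)  [load 150/160]
  35 → stock rod 2  [load 155/160]
  35 → stock rod 3  [load 150/160]
  110 → stock rod 6 (new)  [load 110/160]
  35 → stock rod 6  [load 145/160]
  70 → stock rod 4  [load 145/160]
  100 → stock rod 7 (new)  [load 100/160]
7 stock rods opened.

7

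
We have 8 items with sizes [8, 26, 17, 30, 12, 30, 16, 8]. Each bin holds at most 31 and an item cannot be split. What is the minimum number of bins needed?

6

Total = 30 + 30 + 26 + 17 + 16 + 12 + 8 + 8 = 147.
Lower bound: ⌈147/31⌉ = 5 bins.
A packing using 6 bins:
  bin 1: 30 = 30
  bin 2: 30 = 30
  bin 3: 26 = 26
  bin 4: 17 + 12 = 29
  bin 5: 16 + 8 = 24
  bin 6: 8 = 8
No arrangement into 5 bins stays within capacity, so 6 is optimal.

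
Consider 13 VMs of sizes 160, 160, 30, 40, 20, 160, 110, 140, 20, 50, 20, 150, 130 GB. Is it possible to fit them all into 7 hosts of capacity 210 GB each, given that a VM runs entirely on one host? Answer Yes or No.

Yes

A valid assignment using 7 hosts:
  host 1: 160 + 50 = 210
  host 2: 160 + 40 = 200
  host 3: 160 + 30 + 20 = 210
  host 4: 150 + 20 + 20 = 190
  host 5: 140 = 140
  host 6: 130 = 130
  host 7: 110 = 110
Every load is within 210 GB, so 7 hosts suffice.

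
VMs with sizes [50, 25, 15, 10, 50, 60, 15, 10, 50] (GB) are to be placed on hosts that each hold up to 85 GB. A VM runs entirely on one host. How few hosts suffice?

4

Total = 60 + 50 + 50 + 50 + 25 + 15 + 15 + 10 + 10 = 285 GB.
Lower bound: ⌈285/85⌉ = 4 hosts.
A packing using 4 hosts:
  host 1: 60 + 25 = 85
  host 2: 50 + 15 + 15 = 80
  host 3: 50 + 10 + 10 = 70
  host 4: 50 = 50
This matches the lower bound, so 4 is optimal.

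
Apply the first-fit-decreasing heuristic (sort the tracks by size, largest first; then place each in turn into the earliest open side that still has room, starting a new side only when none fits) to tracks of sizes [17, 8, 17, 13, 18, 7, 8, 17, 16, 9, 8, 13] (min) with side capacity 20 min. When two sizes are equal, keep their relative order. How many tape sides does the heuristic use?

Sorted descending: 18, 17, 17, 17, 16, 13, 13, 9, 8, 8, 8, 7.
  18 → side 1 (new)  [load 18/20]
  17 → side 2 (new)  [load 17/20]
  17 → side 3 (new)  [load 17/20]
  17 → side 4 (new)  [load 17/20]
  16 → side 5 (new)  [load 16/20]
  13 → side 6 (new)  [load 13/20]
  13 → side 7 (new)  [load 13/20]
  9 → side 8 (new)  [load 9/20]
  8 → side 8  [load 17/20]
  8 → side 9 (new)  [load 8/20]
  8 → side 9  [load 16/20]
  7 → side 6  [load 20/20]
9 tape sides opened.

9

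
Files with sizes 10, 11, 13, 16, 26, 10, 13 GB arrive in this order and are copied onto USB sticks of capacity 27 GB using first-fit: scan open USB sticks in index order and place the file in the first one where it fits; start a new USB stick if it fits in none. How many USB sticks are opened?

  10 → USB stick 1 (new)  [load 10/27]
  11 → USB stick 1  [load 21/27]
  13 → USB stick 2 (new)  [load 13/27]
  16 → USB stick 3 (new)  [load 16/27]
  26 → USB stick 4 (new)  [load 26/27]
  10 → USB stick 2  [load 23/27]
  13 → USB stick 5 (new)  [load 13/27]
5 USB sticks opened.

5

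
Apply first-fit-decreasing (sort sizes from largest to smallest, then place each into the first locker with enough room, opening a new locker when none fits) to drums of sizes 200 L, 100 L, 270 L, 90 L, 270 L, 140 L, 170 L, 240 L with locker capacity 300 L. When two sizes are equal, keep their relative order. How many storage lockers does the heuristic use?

6

Sorted descending: 270, 270, 240, 200, 170, 140, 100, 90.
  270 → locker 1 (new)  [load 270/300]
  270 → locker 2 (new)  [load 270/300]
  240 → locker 3 (new)  [load 240/300]
  200 → locker 4 (new)  [load 200/300]
  170 → locker 5 (new)  [load 170/300]
  140 → locker 6 (new)  [load 140/300]
  100 → locker 4  [load 300/300]
  90 → locker 5  [load 260/300]
6 storage lockers opened.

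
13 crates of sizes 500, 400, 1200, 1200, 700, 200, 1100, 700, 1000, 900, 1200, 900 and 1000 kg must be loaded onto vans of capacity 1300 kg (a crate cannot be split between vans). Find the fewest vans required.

10

Total = 1200 + 1200 + 1200 + 1100 + 1000 + 1000 + 900 + 900 + 700 + 700 + 500 + 400 + 200 = 11000 kg.
Lower bound: ⌈11000/1300⌉ = 9 vans.
Also, 10 crates each exceed 650 kg, and no two of those can share a van, so at least 10 vans are needed.
A packing using 10 vans:
  van 1: 1200 = 1200
  van 2: 1200 = 1200
  van 3: 1200 = 1200
  van 4: 1100 + 200 = 1300
  van 5: 1000 = 1000
  van 6: 1000 = 1000
  van 7: 900 + 400 = 1300
  van 8: 900 = 900
  van 9: 700 + 500 = 1200
  van 10: 700 = 700
This matches the lower bound, so 10 is optimal.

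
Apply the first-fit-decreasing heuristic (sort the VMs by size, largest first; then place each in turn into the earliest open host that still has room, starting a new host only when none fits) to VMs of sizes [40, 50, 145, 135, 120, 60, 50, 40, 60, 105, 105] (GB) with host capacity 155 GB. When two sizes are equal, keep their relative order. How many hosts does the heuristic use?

Sorted descending: 145, 135, 120, 105, 105, 60, 60, 50, 50, 40, 40.
  145 → host 1 (new)  [load 145/155]
  135 → host 2 (new)  [load 135/155]
  120 → host 3 (new)  [load 120/155]
  105 → host 4 (new)  [load 105/155]
  105 → host 5 (new)  [load 105/155]
  60 → host 6 (new)  [load 60/155]
  60 → host 6  [load 120/155]
  50 → host 4  [load 155/155]
  50 → host 5  [load 155/155]
  40 → host 7 (new)  [load 40/155]
  40 → host 7  [load 80/155]
7 hosts opened.

7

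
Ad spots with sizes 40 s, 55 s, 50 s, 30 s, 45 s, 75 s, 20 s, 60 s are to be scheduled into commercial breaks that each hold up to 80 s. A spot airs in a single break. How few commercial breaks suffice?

Total = 75 + 60 + 55 + 50 + 45 + 40 + 30 + 20 = 375 s.
Lower bound: ⌈375/80⌉ = 5 commercial breaks.
A packing using 6 commercial breaks:
  break 1: 75 = 75
  break 2: 60 + 20 = 80
  break 3: 55 = 55
  break 4: 50 + 30 = 80
  break 5: 45 = 45
  break 6: 40 = 40
No arrangement into 5 commercial breaks stays within capacity, so 6 is optimal.

6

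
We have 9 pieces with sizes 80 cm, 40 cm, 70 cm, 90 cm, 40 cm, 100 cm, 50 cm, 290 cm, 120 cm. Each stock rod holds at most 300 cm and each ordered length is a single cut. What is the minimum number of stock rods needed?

3

Total = 290 + 120 + 100 + 90 + 80 + 70 + 50 + 40 + 40 = 880 cm.
Lower bound: ⌈880/300⌉ = 3 stock rods.
A packing using 3 stock rods:
  stock rod 1: 290 = 290
  stock rod 2: 120 + 100 + 80 = 300
  stock rod 3: 90 + 70 + 50 + 40 + 40 = 290
This matches the lower bound, so 3 is optimal.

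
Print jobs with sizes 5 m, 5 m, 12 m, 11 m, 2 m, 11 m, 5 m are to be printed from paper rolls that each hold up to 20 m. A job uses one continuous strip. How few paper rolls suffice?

3

Total = 12 + 11 + 11 + 5 + 5 + 5 + 2 = 51 m.
Lower bound: ⌈51/20⌉ = 3 paper rolls.
A packing using 3 paper rolls:
  roll 1: 12 + 5 + 2 = 19
  roll 2: 11 + 5 = 16
  roll 3: 11 + 5 = 16
This matches the lower bound, so 3 is optimal.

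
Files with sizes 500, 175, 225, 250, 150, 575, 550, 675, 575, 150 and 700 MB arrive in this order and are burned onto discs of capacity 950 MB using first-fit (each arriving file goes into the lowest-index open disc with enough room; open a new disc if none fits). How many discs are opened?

  500 → disc 1 (new)  [load 500/950]
  175 → disc 1  [load 675/950]
  225 → disc 1  [load 900/950]
  250 → disc 2 (new)  [load 250/950]
  150 → disc 2  [load 400/950]
  575 → disc 3 (new)  [load 575/950]
  550 → disc 2  [load 950/950]
  675 → disc 4 (new)  [load 675/950]
  575 → disc 5 (new)  [load 575/950]
  150 → disc 3  [load 725/950]
  700 → disc 6 (new)  [load 700/950]
6 discs opened.

6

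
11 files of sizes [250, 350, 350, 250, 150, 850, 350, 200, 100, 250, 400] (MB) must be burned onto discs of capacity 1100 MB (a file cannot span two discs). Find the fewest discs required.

4

Total = 850 + 400 + 350 + 350 + 350 + 250 + 250 + 250 + 200 + 150 + 100 = 3500 MB.
Lower bound: ⌈3500/1100⌉ = 4 discs.
A packing using 4 discs:
  disc 1: 850 + 250 = 1100
  disc 2: 400 + 350 + 350 = 1100
  disc 3: 350 + 250 + 250 + 200 = 1050
  disc 4: 150 + 100 = 250
This matches the lower bound, so 4 is optimal.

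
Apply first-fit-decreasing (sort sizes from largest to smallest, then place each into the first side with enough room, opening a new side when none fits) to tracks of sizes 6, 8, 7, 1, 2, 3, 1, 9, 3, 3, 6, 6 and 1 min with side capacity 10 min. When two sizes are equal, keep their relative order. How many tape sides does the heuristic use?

6

Sorted descending: 9, 8, 7, 6, 6, 6, 3, 3, 3, 2, 1, 1, 1.
  9 → side 1 (new)  [load 9/10]
  8 → side 2 (new)  [load 8/10]
  7 → side 3 (new)  [load 7/10]
  6 → side 4 (new)  [load 6/10]
  6 → side 5 (new)  [load 6/10]
  6 → side 6 (new)  [load 6/10]
  3 → side 3  [load 10/10]
  3 → side 4  [load 9/10]
  3 → side 5  [load 9/10]
  2 → side 2  [load 10/10]
  1 → side 1  [load 10/10]
  1 → side 4  [load 10/10]
  1 → side 5  [load 10/10]
6 tape sides opened.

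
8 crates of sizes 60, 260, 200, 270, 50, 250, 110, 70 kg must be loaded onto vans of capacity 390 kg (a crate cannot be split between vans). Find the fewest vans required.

4

Total = 270 + 260 + 250 + 200 + 110 + 70 + 60 + 50 = 1270 kg.
Lower bound: ⌈1270/390⌉ = 4 vans.
A packing using 4 vans:
  van 1: 270 + 110 = 380
  van 2: 260 + 70 + 60 = 390
  van 3: 250 + 50 = 300
  van 4: 200 = 200
This matches the lower bound, so 4 is optimal.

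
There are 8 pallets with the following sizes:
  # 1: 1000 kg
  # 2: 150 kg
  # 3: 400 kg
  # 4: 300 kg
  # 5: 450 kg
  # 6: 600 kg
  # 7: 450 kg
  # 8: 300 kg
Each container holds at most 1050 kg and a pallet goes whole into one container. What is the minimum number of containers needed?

Total = 1000 + 600 + 450 + 450 + 400 + 300 + 300 + 150 = 3650 kg.
Lower bound: ⌈3650/1050⌉ = 4 containers.
A packing using 4 containers:
  container 1: 1000 = 1000
  container 2: 600 + 450 = 1050
  container 3: 450 + 400 + 150 = 1000
  container 4: 300 + 300 = 600
This matches the lower bound, so 4 is optimal.

4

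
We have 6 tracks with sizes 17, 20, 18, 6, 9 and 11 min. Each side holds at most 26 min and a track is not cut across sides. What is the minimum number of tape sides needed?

Total = 20 + 18 + 17 + 11 + 9 + 6 = 81 min.
Lower bound: ⌈81/26⌉ = 4 tape sides.
A packing using 4 tape sides:
  side 1: 20 + 6 = 26
  side 2: 18 = 18
  side 3: 17 + 9 = 26
  side 4: 11 = 11
This matches the lower bound, so 4 is optimal.

4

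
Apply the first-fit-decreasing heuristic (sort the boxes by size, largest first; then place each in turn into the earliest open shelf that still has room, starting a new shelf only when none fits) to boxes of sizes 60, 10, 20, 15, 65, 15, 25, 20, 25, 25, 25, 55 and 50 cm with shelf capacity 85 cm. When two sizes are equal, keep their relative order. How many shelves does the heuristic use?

5

Sorted descending: 65, 60, 55, 50, 25, 25, 25, 25, 20, 20, 15, 15, 10.
  65 → shelf 1 (new)  [load 65/85]
  60 → shelf 2 (new)  [load 60/85]
  55 → shelf 3 (new)  [load 55/85]
  50 → shelf 4 (new)  [load 50/85]
  25 → shelf 2  [load 85/85]
  25 → shelf 3  [load 80/85]
  25 → shelf 4  [load 75/85]
  25 → shelf 5 (new)  [load 25/85]
  20 → shelf 1  [load 85/85]
  20 → shelf 5  [load 45/85]
  15 → shelf 5  [load 60/85]
  15 → shelf 5  [load 75/85]
  10 → shelf 4  [load 85/85]
5 shelves opened.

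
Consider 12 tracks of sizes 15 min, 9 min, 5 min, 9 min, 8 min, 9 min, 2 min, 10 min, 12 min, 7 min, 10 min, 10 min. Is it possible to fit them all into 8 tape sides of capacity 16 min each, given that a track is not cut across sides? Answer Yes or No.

No

Total = 106 min; ⌈106/16⌉ = 7.
8 tracks each exceed half the capacity and cannot share a side, forcing at least 8 tape sides.
The bound of 8 does not rule out 8, but exhaustive search shows no assignment into 8 tape sides of capacity 16 min exists — the minimum is 9.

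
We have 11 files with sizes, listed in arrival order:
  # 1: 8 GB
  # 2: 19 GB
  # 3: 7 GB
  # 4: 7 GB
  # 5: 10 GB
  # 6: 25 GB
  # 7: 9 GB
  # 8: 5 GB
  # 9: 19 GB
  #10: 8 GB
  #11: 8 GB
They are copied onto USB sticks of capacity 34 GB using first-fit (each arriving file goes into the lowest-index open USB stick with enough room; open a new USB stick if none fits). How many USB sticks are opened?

4

  8 → USB stick 1 (new)  [load 8/34]
  19 → USB stick 1  [load 27/34]
  7 → USB stick 1  [load 34/34]
  7 → USB stick 2 (new)  [load 7/34]
  10 → USB stick 2  [load 17/34]
  25 → USB stick 3 (new)  [load 25/34]
  9 → USB stick 2  [load 26/34]
  5 → USB stick 2  [load 31/34]
  19 → USB stick 4 (new)  [load 19/34]
  8 → USB stick 3  [load 33/34]
  8 → USB stick 4  [load 27/34]
4 USB sticks opened.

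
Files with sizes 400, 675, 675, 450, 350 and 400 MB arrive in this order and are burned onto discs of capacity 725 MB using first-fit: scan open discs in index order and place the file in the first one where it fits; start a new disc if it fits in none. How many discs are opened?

  400 → disc 1 (new)  [load 400/725]
  675 → disc 2 (new)  [load 675/725]
  675 → disc 3 (new)  [load 675/725]
  450 → disc 4 (new)  [load 450/725]
  350 → disc 5 (new)  [load 350/725]
  400 → disc 6 (new)  [load 400/725]
6 discs opened.

6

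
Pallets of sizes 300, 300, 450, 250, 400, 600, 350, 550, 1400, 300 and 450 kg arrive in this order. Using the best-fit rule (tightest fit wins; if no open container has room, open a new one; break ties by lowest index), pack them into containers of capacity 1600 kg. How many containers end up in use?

4

  300 → container 1 (new)  [load 300/1600]
  300 → container 1  [load 600/1600]
  450 → container 1  [load 1050/1600]
  250 → container 1  [load 1300/1600]
  400 → container 2 (new)  [load 400/1600]
  600 → container 2  [load 1000/1600]
  350 → container 2  [load 1350/1600]
  550 → container 3 (new)  [load 550/1600]
  1400 → container 4 (new)  [load 1400/1600]
  300 → container 1  [load 1600/1600]
  450 → container 3  [load 1000/1600]
4 containers opened.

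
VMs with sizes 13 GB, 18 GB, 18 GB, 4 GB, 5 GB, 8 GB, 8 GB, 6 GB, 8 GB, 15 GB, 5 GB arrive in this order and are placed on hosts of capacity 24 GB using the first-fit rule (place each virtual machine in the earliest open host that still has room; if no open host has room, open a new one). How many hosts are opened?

5

  13 → host 1 (new)  [load 13/24]
  18 → host 2 (new)  [load 18/24]
  18 → host 3 (new)  [load 18/24]
  4 → host 1  [load 17/24]
  5 → host 1  [load 22/24]
  8 → host 4 (new)  [load 8/24]
  8 → host 4  [load 16/24]
  6 → host 2  [load 24/24]
  8 → host 4  [load 24/24]
  15 → host 5 (new)  [load 15/24]
  5 → host 3  [load 23/24]
5 hosts opened.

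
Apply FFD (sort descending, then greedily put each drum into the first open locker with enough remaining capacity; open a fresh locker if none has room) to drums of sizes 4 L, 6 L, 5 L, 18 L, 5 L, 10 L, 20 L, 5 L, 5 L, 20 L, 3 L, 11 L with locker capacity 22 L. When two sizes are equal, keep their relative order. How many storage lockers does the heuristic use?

Sorted descending: 20, 20, 18, 11, 10, 6, 5, 5, 5, 5, 4, 3.
  20 → locker 1 (new)  [load 20/22]
  20 → locker 2 (new)  [load 20/22]
  18 → locker 3 (new)  [load 18/22]
  11 → locker 4 (new)  [load 11/22]
  10 → locker 4  [load 21/22]
  6 → locker 5 (new)  [load 6/22]
  5 → locker 5  [load 11/22]
  5 → locker 5  [load 16/22]
  5 → locker 5  [load 21/22]
  5 → locker 6 (new)  [load 5/22]
  4 → locker 3  [load 22/22]
  3 → locker 6  [load 8/22]
6 storage lockers opened.

6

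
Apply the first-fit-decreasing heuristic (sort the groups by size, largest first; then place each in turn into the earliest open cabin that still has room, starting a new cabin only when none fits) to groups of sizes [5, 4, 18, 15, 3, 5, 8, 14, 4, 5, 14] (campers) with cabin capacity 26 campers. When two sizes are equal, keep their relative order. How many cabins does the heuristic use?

4

Sorted descending: 18, 15, 14, 14, 8, 5, 5, 5, 4, 4, 3.
  18 → cabin 1 (new)  [load 18/26]
  15 → cabin 2 (new)  [load 15/26]
  14 → cabin 3 (new)  [load 14/26]
  14 → cabin 4 (new)  [load 14/26]
  8 → cabin 1  [load 26/26]
  5 → cabin 2  [load 20/26]
  5 → cabin 2  [load 25/26]
  5 → cabin 3  [load 19/26]
  4 → cabin 3  [load 23/26]
  4 → cabin 4  [load 18/26]
  3 → cabin 3  [load 26/26]
4 cabins opened.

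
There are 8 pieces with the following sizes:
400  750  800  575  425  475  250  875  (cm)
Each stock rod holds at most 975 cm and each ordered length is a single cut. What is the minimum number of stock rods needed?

Total = 875 + 800 + 750 + 575 + 475 + 425 + 400 + 250 = 4550 cm.
Lower bound: ⌈4550/975⌉ = 5 stock rods.
A packing using 6 stock rods:
  stock rod 1: 875 = 875
  stock rod 2: 800 = 800
  stock rod 3: 750 = 750
  stock rod 4: 575 + 400 = 975
  stock rod 5: 475 + 425 = 900
  stock rod 6: 250 = 250
No arrangement into 5 stock rods stays within capacity, so 6 is optimal.

6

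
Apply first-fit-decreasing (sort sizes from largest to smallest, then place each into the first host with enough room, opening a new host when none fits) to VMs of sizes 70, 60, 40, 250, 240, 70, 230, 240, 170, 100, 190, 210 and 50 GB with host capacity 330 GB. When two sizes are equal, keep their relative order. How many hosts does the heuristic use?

Sorted descending: 250, 240, 240, 230, 210, 190, 170, 100, 70, 70, 60, 50, 40.
  250 → host 1 (new)  [load 250/330]
  240 → host 2 (new)  [load 240/330]
  240 → host 3 (new)  [load 240/330]
  230 → host 4 (new)  [load 230/330]
  210 → host 5 (new)  [load 210/330]
  190 → host 6 (new)  [load 190/330]
  170 → host 7 (new)  [load 170/330]
  100 → host 4  [load 330/330]
  70 → host 1  [load 320/330]
  70 → host 2  [load 310/330]
  60 → host 3  [load 300/330]
  50 → host 5  [load 260/330]
  40 → host 5  [load 300/330]
7 hosts opened.

7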